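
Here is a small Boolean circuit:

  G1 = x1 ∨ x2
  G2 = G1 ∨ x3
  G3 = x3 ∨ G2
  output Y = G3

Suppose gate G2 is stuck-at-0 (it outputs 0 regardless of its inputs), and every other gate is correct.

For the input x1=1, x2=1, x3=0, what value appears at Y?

Propagate with G2 forced: G1=1, G2=0 [stuck-at-0], G3=0.
So Y = 0. (Without the fault it would be 1.)

0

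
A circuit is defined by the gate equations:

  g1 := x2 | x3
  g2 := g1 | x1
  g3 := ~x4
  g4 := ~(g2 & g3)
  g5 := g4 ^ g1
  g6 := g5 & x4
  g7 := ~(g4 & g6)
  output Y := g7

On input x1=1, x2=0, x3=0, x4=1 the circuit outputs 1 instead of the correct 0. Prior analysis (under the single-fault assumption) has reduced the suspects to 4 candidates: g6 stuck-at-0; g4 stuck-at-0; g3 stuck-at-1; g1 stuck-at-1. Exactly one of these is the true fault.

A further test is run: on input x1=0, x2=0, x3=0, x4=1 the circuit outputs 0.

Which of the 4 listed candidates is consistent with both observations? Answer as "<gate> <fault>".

Evaluate each candidate on input x1=0, x2=0, x3=0, x4=1:
  g6 stuck-at-0: g1=0, g2=0, g3=0, g4=1, g5=1, g6=0 [stuck-at-0], g7=1 → 1 — eliminated
  g4 stuck-at-0: g1=0, g2=0, g3=0, g4=0 [stuck-at-0], g5=0, g6=0, g7=1 → 1 — eliminated
  g3 stuck-at-1: g1=0, g2=0, g3=1 [stuck-at-1], g4=1, g5=1, g6=1, g7=0 → 0 — matches
  g1 stuck-at-1: g1=1 [stuck-at-1], g2=1, g3=0, g4=1, g5=0, g6=0, g7=1 → 1 — eliminated
Only g3 stuck-at-1 reproduces the observed 0.

g3 stuck-at-1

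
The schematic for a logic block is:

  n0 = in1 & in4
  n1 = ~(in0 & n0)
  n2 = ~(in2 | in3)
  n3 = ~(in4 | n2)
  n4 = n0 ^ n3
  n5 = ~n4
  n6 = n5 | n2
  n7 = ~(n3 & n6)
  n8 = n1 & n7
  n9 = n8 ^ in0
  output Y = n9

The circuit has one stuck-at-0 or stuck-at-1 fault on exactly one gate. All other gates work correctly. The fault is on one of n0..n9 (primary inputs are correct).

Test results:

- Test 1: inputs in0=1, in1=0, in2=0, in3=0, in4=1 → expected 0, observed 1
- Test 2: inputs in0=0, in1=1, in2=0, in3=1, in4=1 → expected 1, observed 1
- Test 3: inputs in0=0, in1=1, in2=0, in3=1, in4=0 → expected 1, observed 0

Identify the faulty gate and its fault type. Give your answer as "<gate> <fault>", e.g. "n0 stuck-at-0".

n0 stuck-at-1

Fault-free values for test 1 (in0=1, in1=0, in2=0, in3=0, in4=1): n0=0, n1=1, n2=1, n3=0, n4=0, n5=1, n6=1, n7=1, n8=1, n9=0, giving Y=0. Observed 1.
Test 1: faults giving observed 1 are {n0 stuck-at-1, n1 stuck-at-0, n3 stuck-at-1, n7 stuck-at-0, n8 stuck-at-0, n9 stuck-at-1}.
Test 2 (in0=0, in1=1, in2=0, in3=1, in4=1): fault-free n0=1, n1=1, n2=0, n3=0, n4=1, n5=0, n6=0, n7=1, n8=1, n9=1 → 1; observed 1. Eliminates n1 stuck-at-0, n3 stuck-at-1, n7 stuck-at-0, n8 stuck-at-0.
Test 3 (in0=0, in1=1, in2=0, in3=1, in4=0): fault-free n0=0, n1=1, n2=0, n3=1, n4=1, n5=0, n6=0, n7=1, n8=1, n9=1 → 1; observed 0. Eliminates n9 stuck-at-1.
Only n0 stuck-at-1 is consistent with every test.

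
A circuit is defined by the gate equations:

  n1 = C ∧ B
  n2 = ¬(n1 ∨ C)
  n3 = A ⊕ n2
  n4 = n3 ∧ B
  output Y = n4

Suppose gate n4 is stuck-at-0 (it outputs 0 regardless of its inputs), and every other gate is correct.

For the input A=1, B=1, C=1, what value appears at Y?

Propagate with n4 forced: n1=1, n2=0, n3=1, n4=0 [stuck-at-0].
So Y = 0. (Without the fault it would be 1.)

0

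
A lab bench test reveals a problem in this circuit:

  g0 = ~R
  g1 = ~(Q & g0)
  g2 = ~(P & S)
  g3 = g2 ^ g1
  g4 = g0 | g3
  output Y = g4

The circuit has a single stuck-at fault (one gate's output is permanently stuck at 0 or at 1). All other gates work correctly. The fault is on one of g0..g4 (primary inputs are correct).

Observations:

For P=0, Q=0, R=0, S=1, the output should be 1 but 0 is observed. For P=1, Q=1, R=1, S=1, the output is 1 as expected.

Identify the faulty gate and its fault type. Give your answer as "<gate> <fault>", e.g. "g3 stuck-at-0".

Fault-free values for test 1 (P=0, Q=0, R=0, S=1): g0=1, g1=1, g2=1, g3=0, g4=1, giving Y=1. Observed 0.
Test 1: faults giving observed 0 are {g0 stuck-at-0, g4 stuck-at-0}.
Test 2 (P=1, Q=1, R=1, S=1): fault-free g0=0, g1=1, g2=0, g3=1, g4=1 → 1; observed 1. Eliminates g4 stuck-at-0.
Only g0 stuck-at-0 is consistent with every test.

g0 stuck-at-0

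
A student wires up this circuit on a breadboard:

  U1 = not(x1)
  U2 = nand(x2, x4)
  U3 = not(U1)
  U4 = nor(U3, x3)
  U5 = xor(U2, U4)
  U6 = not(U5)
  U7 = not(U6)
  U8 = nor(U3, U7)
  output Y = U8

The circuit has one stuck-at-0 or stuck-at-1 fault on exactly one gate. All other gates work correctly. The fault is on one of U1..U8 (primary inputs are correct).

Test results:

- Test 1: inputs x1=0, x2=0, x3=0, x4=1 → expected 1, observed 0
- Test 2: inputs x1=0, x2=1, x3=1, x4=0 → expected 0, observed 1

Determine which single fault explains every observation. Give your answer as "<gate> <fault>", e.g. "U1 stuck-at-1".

Fault-free values for test 1 (x1=0, x2=0, x3=0, x4=1): U1=1, U2=1, U3=0, U4=1, U5=0, U6=1, U7=0, U8=1, giving Y=1. Observed 0.
Test 1: faults giving observed 0 are {U1 stuck-at-0, U2 stuck-at-0, U3 stuck-at-1, U4 stuck-at-0, U5 stuck-at-1, U6 stuck-at-0, U7 stuck-at-1, U8 stuck-at-0}.
Test 2 (x1=0, x2=1, x3=1, x4=0): fault-free U1=1, U2=1, U3=0, U4=0, U5=1, U6=0, U7=1, U8=0 → 0; observed 1. Eliminates U1 stuck-at-0, U3 stuck-at-1, U4 stuck-at-0, U5 stuck-at-1, U6 stuck-at-0, U7 stuck-at-1, U8 stuck-at-0.
Only U2 stuck-at-0 is consistent with every test.

U2 stuck-at-0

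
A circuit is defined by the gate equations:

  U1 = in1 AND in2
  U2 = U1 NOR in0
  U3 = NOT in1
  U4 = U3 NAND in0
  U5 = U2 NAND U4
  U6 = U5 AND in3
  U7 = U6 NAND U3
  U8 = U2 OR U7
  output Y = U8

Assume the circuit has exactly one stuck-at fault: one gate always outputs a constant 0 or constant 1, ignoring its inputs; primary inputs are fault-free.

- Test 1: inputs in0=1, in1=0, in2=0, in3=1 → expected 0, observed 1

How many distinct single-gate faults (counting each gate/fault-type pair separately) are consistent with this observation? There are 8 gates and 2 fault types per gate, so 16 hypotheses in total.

6

Fault-free: U1=0, U2=0, U3=1, U4=0, U5=1, U6=1, U7=0, U8=0 → 0. Observed 1.
  U1: none of the 2 fault types match ✗
  U2: stuck-at-1 ✓; others ✗
  U3: stuck-at-0 ✓; others ✗
  U4: none of the 2 fault types match ✗
  U5: stuck-at-0 ✓; others ✗
  U6: stuck-at-0 ✓; others ✗
  U7: stuck-at-1 ✓; others ✗
  U8: stuck-at-1 ✓; others ✗
Consistent faults: {U2 stuck-at-1, U3 stuck-at-0, U5 stuck-at-0, U6 stuck-at-0, U7 stuck-at-1, U8 stuck-at-1} — 6 in all.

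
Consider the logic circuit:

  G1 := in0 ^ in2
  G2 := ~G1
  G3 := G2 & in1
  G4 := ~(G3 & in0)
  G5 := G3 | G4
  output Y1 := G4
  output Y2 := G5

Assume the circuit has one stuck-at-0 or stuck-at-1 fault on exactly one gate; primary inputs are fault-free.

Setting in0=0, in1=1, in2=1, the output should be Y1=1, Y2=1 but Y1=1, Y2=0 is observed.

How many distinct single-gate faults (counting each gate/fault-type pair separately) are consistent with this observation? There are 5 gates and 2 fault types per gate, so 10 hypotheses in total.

Fault-free: G1=1, G2=0, G3=0, G4=1, G5=1 → Y1=1, Y2=1. Observed Y1=1, Y2=0.
  G1 stuck-at-0: output Y1=1, Y2=1 ✗
  G1 stuck-at-1: output Y1=1, Y2=1 ✗
  G2 stuck-at-0: output Y1=1, Y2=1 ✗
  G2 stuck-at-1: output Y1=1, Y2=1 ✗
  G3 stuck-at-0: output Y1=1, Y2=1 ✗
  G3 stuck-at-1: output Y1=1, Y2=1 ✗
  G4 stuck-at-0: output Y1=0, Y2=0 ✗
  G4 stuck-at-1: output Y1=1, Y2=1 ✗
  G5 stuck-at-0: output Y1=1, Y2=0 ✓
  G5 stuck-at-1: output Y1=1, Y2=1 ✗
Consistent faults: {G5 stuck-at-0} — 1 in all.

1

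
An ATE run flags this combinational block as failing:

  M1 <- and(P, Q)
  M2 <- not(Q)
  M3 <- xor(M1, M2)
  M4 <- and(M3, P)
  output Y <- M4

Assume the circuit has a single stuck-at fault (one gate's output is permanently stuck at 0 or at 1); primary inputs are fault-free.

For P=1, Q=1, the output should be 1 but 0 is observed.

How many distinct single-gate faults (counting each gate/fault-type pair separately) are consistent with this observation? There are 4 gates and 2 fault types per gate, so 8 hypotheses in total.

Fault-free: M1=1, M2=0, M3=1, M4=1 → 1. Observed 0.
  M1 stuck-at-0: output 0 ✓
  M1 stuck-at-1: output 1 ✗
  M2 stuck-at-0: output 1 ✗
  M2 stuck-at-1: output 0 ✓
  M3 stuck-at-0: output 0 ✓
  M3 stuck-at-1: output 1 ✗
  M4 stuck-at-0: output 0 ✓
  M4 stuck-at-1: output 1 ✗
Consistent faults: {M1 stuck-at-0, M2 stuck-at-1, M3 stuck-at-0, M4 stuck-at-0} — 4 in all.

4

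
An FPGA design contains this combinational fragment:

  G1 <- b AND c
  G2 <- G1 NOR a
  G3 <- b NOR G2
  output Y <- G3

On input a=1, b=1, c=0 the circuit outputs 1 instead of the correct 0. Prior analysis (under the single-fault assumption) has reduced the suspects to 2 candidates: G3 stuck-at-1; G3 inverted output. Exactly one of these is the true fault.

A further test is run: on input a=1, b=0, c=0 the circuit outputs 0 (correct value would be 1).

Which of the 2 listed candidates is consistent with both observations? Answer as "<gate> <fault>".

G3 inverted output

Evaluate each candidate on input a=1, b=0, c=0:
  G3 stuck-at-1: G1=0, G2=0, G3=1 [stuck-at-1] → 1 — eliminated
  G3 inverted output: G1=0, G2=0, G3=0 [inverted output] → 0 — matches
Only G3 inverted output reproduces the observed 0.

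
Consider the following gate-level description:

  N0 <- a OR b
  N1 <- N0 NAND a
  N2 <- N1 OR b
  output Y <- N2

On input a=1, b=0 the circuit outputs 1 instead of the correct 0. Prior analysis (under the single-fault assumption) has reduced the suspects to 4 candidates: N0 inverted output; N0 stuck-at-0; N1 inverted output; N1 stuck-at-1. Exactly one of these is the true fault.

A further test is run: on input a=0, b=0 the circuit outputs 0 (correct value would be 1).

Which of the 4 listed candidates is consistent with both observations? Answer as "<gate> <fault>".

Evaluate each candidate on input a=0, b=0:
  N0 inverted output: N0=1 [inverted output], N1=1, N2=1 → 1 — eliminated
  N0 stuck-at-0: N0=0 [stuck-at-0], N1=1, N2=1 → 1 — eliminated
  N1 inverted output: N0=0, N1=0 [inverted output], N2=0 → 0 — matches
  N1 stuck-at-1: N0=0, N1=1 [stuck-at-1], N2=1 → 1 — eliminated
Only N1 inverted output reproduces the observed 0.

N1 inverted output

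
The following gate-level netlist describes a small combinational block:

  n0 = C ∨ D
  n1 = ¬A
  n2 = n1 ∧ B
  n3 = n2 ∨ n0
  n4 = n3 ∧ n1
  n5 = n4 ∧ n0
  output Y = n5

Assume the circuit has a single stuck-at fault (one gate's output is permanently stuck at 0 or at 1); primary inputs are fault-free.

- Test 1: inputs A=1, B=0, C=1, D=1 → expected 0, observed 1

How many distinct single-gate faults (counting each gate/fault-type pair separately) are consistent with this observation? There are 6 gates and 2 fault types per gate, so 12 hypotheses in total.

Fault-free: n0=1, n1=0, n2=0, n3=1, n4=0, n5=0 → 0. Observed 1.
  n0 stuck-at-0: output 0 ✗
  n0 stuck-at-1: output 0 ✗
  n1 stuck-at-0: output 0 ✗
  n1 stuck-at-1: output 1 ✓
  n2 stuck-at-0: output 0 ✗
  n2 stuck-at-1: output 0 ✗
  n3 stuck-at-0: output 0 ✗
  n3 stuck-at-1: output 0 ✗
  n4 stuck-at-0: output 0 ✗
  n4 stuck-at-1: output 1 ✓
  n5 stuck-at-0: output 0 ✗
  n5 stuck-at-1: output 1 ✓
Consistent faults: {n1 stuck-at-1, n4 stuck-at-1, n5 stuck-at-1} — 3 in all.

3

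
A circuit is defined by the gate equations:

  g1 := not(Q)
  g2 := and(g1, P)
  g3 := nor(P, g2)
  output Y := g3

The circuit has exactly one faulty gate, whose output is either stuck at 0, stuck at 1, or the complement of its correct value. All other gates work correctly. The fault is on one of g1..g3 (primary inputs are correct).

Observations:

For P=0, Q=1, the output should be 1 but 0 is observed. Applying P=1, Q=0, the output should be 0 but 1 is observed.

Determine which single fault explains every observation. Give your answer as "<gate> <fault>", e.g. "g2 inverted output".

g3 inverted output

Fault-free values for test 1 (P=0, Q=1): g1=0, g2=0, g3=1, giving Y=1. Observed 0.
Test 1: faults giving observed 0 are {g2 stuck-at-1, g2 inverted output, g3 stuck-at-0, g3 inverted output}.
Test 2 (P=1, Q=0): fault-free g1=1, g2=1, g3=0 → 0; observed 1. Eliminates g2 stuck-at-1, g2 inverted output, g3 stuck-at-0.
Only g3 inverted output is consistent with every test.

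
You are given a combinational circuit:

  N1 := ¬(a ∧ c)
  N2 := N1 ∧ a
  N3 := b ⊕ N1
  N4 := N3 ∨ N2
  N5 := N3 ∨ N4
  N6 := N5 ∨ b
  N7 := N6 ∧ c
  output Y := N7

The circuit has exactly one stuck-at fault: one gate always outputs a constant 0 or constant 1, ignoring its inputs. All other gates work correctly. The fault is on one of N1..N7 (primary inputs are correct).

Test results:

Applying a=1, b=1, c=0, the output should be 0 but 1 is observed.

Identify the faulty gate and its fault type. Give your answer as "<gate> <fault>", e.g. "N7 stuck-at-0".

Fault-free values for test 1 (a=1, b=1, c=0): N1=1, N2=1, N3=0, N4=1, N5=1, N6=1, N7=0, giving Y=0. Observed 1.
Test 1: faults giving observed 1 are {N7 stuck-at-1}.
Only N7 stuck-at-1 is consistent with every test.

N7 stuck-at-1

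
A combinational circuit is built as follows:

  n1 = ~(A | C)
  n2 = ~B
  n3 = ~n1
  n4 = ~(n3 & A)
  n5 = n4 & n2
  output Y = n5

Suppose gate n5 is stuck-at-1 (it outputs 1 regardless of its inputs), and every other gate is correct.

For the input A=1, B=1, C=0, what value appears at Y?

Propagate with n5 forced: n1=0, n2=0, n3=1, n4=0, n5=1 [stuck-at-1].
So Y = 1. (Without the fault it would be 0.)

1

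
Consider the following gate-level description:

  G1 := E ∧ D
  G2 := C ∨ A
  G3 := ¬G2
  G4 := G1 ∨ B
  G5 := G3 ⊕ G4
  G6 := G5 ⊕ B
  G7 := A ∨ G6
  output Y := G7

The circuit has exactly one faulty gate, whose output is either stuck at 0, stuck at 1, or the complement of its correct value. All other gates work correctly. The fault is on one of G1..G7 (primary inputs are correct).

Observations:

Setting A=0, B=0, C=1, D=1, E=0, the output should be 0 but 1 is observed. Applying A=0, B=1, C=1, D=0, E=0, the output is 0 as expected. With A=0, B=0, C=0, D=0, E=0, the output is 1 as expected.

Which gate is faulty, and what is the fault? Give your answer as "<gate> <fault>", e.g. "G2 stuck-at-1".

Fault-free values for test 1 (A=0, B=0, C=1, D=1, E=0): G1=0, G2=1, G3=0, G4=0, G5=0, G6=0, G7=0, giving Y=0. Observed 1.
Test 1: faults giving observed 1 are {G1 stuck-at-1, G1 inverted output, G2 stuck-at-0, G2 inverted output, G3 stuck-at-1, G3 inverted output, G4 stuck-at-1, G4 inverted output, G5 stuck-at-1, G5 inverted output, G6 stuck-at-1, G6 inverted output, G7 stuck-at-1, G7 inverted output}.
Test 2 (A=0, B=1, C=1, D=0, E=0): fault-free G1=0, G2=1, G3=0, G4=1, G5=1, G6=0, G7=0 → 0; observed 0. Eliminates G2 stuck-at-0, G2 inverted output, G3 stuck-at-1, G3 inverted output, G4 inverted output, G5 inverted output, G6 stuck-at-1, G6 inverted output, G7 stuck-at-1, G7 inverted output.
Test 3 (A=0, B=0, C=0, D=0, E=0): fault-free G1=0, G2=0, G3=1, G4=0, G5=1, G6=1, G7=1 → 1; observed 1. Eliminates G1 stuck-at-1, G1 inverted output, G4 stuck-at-1.
Only G5 stuck-at-1 is consistent with every test.

G5 stuck-at-1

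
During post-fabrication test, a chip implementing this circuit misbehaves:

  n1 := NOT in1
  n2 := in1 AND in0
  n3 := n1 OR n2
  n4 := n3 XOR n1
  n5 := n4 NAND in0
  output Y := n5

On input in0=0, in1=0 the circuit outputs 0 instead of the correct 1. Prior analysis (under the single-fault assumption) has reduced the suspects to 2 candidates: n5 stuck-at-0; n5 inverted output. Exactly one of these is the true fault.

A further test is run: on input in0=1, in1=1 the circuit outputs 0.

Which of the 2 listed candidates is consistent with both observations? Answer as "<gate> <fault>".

Evaluate each candidate on input in0=1, in1=1:
  n5 stuck-at-0: n1=0, n2=1, n3=1, n4=1, n5=0 [stuck-at-0] → 0 — matches
  n5 inverted output: n1=0, n2=1, n3=1, n4=1, n5=1 [inverted output] → 1 — eliminated
Only n5 stuck-at-0 reproduces the observed 0.

n5 stuck-at-0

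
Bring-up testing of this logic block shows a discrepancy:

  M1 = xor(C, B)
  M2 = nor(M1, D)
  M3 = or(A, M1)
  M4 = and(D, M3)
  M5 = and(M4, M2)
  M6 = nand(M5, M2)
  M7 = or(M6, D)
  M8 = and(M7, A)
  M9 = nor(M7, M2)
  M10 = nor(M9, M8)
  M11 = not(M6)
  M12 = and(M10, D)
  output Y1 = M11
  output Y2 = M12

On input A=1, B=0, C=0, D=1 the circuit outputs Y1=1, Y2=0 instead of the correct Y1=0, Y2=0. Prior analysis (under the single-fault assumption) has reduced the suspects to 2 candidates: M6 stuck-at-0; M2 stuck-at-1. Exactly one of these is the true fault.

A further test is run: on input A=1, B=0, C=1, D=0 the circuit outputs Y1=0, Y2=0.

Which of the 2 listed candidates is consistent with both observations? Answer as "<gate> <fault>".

M2 stuck-at-1

Evaluate each candidate on input A=1, B=0, C=1, D=0:
  M6 stuck-at-0: M1=1, M2=0, M3=1, M4=0, M5=0, M6=0 [stuck-at-0], M7=0, M8=0, M9=1, M10=0, M11=1, M12=0 → Y1=1, Y2=0 — eliminated
  M2 stuck-at-1: M1=1, M2=1 [stuck-at-1], M3=1, M4=0, M5=0, M6=1, M7=1, M8=1, M9=0, M10=0, M11=0, M12=0 → Y1=0, Y2=0 — matches
Only M2 stuck-at-1 reproduces the observed Y1=0, Y2=0.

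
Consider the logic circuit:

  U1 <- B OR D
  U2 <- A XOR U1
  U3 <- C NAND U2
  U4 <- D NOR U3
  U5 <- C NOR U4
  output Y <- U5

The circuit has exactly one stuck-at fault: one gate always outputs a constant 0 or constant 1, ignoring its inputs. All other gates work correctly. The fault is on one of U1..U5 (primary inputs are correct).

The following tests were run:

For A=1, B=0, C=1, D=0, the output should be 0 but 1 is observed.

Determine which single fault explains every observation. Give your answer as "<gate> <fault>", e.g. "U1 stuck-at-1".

Fault-free values for test 1 (A=1, B=0, C=1, D=0): U1=0, U2=1, U3=0, U4=1, U5=0, giving Y=0. Observed 1.
Test 1: faults giving observed 1 are {U5 stuck-at-1}.
Only U5 stuck-at-1 is consistent with every test.

U5 stuck-at-1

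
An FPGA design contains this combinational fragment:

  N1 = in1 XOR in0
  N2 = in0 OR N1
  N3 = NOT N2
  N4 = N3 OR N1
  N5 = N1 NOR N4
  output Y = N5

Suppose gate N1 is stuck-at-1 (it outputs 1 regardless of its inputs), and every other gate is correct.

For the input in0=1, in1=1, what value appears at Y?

0

Propagate with N1 forced: N1=1 [stuck-at-1], N2=1, N3=0, N4=1, N5=0.
So Y = 0. (Without the fault it would be 1.)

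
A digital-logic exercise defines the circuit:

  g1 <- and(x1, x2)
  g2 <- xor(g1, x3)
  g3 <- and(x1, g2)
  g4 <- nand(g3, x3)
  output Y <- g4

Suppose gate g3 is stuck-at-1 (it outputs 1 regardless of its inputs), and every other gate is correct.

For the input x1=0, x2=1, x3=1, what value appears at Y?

0

Propagate with g3 forced: g1=0, g2=1, g3=1 [stuck-at-1], g4=0.
So Y = 0. (Without the fault it would be 1.)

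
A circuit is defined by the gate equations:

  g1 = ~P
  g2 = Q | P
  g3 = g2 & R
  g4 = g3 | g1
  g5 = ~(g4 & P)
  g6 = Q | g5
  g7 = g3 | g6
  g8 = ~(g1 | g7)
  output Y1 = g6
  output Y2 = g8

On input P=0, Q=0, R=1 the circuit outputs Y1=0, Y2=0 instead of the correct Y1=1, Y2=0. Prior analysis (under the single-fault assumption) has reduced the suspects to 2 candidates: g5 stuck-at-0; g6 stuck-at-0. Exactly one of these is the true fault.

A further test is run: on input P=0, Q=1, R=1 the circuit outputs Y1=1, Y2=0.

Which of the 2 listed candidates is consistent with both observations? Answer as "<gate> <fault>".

Evaluate each candidate on input P=0, Q=1, R=1:
  g5 stuck-at-0: g1=1, g2=1, g3=1, g4=1, g5=0 [stuck-at-0], g6=1, g7=1, g8=0 → Y1=1, Y2=0 — matches
  g6 stuck-at-0: g1=1, g2=1, g3=1, g4=1, g5=1, g6=0 [stuck-at-0], g7=1, g8=0 → Y1=0, Y2=0 — eliminated
Only g5 stuck-at-0 reproduces the observed Y1=1, Y2=0.

g5 stuck-at-0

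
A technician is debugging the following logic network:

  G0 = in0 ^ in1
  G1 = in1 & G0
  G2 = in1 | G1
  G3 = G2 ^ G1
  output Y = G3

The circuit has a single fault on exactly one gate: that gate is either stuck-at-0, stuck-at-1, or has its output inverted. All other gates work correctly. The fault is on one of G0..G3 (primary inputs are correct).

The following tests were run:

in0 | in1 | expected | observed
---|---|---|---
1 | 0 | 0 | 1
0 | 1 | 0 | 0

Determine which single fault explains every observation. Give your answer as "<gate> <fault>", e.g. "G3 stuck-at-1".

G2 stuck-at-1

Fault-free values for test 1 (in0=1, in1=0): G0=1, G1=0, G2=0, G3=0, giving Y=0. Observed 1.
Test 1: faults giving observed 1 are {G2 stuck-at-1, G2 inverted output, G3 stuck-at-1, G3 inverted output}.
Test 2 (in0=0, in1=1): fault-free G0=1, G1=1, G2=1, G3=0 → 0; observed 0. Eliminates G2 inverted output, G3 stuck-at-1, G3 inverted output.
Only G2 stuck-at-1 is consistent with every test.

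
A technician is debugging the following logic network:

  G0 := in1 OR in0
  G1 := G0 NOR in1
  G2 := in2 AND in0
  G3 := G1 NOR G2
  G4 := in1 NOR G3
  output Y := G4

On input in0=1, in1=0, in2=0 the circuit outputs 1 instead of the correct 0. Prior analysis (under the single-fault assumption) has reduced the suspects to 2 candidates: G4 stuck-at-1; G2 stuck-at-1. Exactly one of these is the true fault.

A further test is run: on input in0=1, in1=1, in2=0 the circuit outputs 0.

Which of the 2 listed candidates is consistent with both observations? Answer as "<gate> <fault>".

Evaluate each candidate on input in0=1, in1=1, in2=0:
  G4 stuck-at-1: G0=1, G1=0, G2=0, G3=1, G4=1 [stuck-at-1] → 1 — eliminated
  G2 stuck-at-1: G0=1, G1=0, G2=1 [stuck-at-1], G3=0, G4=0 → 0 — matches
Only G2 stuck-at-1 reproduces the observed 0.

G2 stuck-at-1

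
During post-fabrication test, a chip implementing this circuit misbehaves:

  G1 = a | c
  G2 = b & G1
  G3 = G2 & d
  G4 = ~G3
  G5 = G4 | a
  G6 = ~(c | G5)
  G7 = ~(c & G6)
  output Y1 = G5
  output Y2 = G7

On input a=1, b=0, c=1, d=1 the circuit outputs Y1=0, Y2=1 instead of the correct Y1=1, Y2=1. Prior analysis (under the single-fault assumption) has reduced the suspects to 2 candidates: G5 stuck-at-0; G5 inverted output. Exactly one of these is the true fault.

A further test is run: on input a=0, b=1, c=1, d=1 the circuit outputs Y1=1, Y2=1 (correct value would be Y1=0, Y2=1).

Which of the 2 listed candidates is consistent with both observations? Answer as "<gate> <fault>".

G5 inverted output

Evaluate each candidate on input a=0, b=1, c=1, d=1:
  G5 stuck-at-0: G1=1, G2=1, G3=1, G4=0, G5=0 [stuck-at-0], G6=0, G7=1 → Y1=0, Y2=1 — eliminated
  G5 inverted output: G1=1, G2=1, G3=1, G4=0, G5=1 [inverted output], G6=0, G7=1 → Y1=1, Y2=1 — matches
Only G5 inverted output reproduces the observed Y1=1, Y2=1.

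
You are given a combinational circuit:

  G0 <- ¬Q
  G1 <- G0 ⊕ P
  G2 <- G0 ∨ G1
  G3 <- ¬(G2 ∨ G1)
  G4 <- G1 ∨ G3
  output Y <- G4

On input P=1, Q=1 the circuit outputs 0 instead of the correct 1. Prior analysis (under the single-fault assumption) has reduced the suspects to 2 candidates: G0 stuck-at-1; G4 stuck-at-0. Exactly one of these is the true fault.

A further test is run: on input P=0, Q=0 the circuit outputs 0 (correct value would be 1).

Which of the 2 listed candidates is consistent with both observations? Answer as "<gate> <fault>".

G4 stuck-at-0

Evaluate each candidate on input P=0, Q=0:
  G0 stuck-at-1: G0=1 [stuck-at-1], G1=1, G2=1, G3=0, G4=1 → 1 — eliminated
  G4 stuck-at-0: G0=1, G1=1, G2=1, G3=0, G4=0 [stuck-at-0] → 0 — matches
Only G4 stuck-at-0 reproduces the observed 0.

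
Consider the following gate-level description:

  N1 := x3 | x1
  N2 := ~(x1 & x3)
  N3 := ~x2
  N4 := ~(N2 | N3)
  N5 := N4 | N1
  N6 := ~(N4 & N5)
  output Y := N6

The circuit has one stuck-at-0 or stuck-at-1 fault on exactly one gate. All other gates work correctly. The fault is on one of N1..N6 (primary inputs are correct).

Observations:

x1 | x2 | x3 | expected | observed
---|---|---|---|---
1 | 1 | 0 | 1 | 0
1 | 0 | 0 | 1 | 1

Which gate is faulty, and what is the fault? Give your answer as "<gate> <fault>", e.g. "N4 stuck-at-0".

N2 stuck-at-0

Fault-free values for test 1 (x1=1, x2=1, x3=0): N1=1, N2=1, N3=0, N4=0, N5=1, N6=1, giving Y=1. Observed 0.
Test 1: faults giving observed 0 are {N2 stuck-at-0, N4 stuck-at-1, N6 stuck-at-0}.
Test 2 (x1=1, x2=0, x3=0): fault-free N1=1, N2=1, N3=1, N4=0, N5=1, N6=1 → 1; observed 1. Eliminates N4 stuck-at-1, N6 stuck-at-0.
Only N2 stuck-at-0 is consistent with every test.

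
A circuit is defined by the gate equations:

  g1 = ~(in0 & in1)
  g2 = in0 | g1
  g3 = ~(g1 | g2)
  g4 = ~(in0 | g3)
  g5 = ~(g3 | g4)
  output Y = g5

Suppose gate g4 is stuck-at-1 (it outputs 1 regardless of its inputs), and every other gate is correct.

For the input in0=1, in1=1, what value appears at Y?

0

Propagate with g4 forced: g1=0, g2=1, g3=0, g4=1 [stuck-at-1], g5=0.
So Y = 0. (Without the fault it would be 1.)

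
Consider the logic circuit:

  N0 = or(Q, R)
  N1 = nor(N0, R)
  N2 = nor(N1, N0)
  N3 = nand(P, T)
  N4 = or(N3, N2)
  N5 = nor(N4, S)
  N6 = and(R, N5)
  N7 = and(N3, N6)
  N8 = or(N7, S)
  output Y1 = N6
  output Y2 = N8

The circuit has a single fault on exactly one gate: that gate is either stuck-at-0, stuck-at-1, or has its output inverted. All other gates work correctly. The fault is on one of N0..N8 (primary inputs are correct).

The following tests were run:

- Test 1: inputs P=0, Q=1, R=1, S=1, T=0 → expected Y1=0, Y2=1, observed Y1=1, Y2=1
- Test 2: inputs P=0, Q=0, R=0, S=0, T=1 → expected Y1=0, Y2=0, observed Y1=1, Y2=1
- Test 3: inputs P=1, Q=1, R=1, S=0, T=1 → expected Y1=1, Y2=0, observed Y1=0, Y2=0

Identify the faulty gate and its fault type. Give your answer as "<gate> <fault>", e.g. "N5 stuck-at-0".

Fault-free values for test 1 (P=0, Q=1, R=1, S=1, T=0): N0=1, N1=0, N2=0, N3=1, N4=1, N5=0, N6=0, N7=0, N8=1, giving Y1=0, Y2=1. Observed Y1=1, Y2=1.
Test 1: faults giving observed Y1=1, Y2=1 are {N5 stuck-at-1, N5 inverted output, N6 stuck-at-1, N6 inverted output}.
Test 2 (P=0, Q=0, R=0, S=0, T=1): fault-free N0=0, N1=1, N2=0, N3=1, N4=1, N5=0, N6=0, N7=0, N8=0 → Y1=0, Y2=0; observed Y1=1, Y2=1. Eliminates N5 stuck-at-1, N5 inverted output.
Test 3 (P=1, Q=1, R=1, S=0, T=1): fault-free N0=1, N1=0, N2=0, N3=0, N4=0, N5=1, N6=1, N7=0, N8=0 → Y1=1, Y2=0; observed Y1=0, Y2=0. Eliminates N6 stuck-at-1.
Only N6 inverted output is consistent with every test.

N6 inverted output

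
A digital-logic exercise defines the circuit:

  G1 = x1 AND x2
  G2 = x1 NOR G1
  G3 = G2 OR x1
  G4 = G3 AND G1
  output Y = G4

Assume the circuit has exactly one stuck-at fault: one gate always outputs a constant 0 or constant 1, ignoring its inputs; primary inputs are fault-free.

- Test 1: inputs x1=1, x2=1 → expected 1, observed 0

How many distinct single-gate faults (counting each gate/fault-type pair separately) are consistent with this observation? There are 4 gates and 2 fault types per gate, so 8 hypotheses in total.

Fault-free: G1=1, G2=0, G3=1, G4=1 → 1. Observed 0.
  G1 stuck-at-0: output 0 ✓
  G1 stuck-at-1: output 1 ✗
  G2 stuck-at-0: output 1 ✗
  G2 stuck-at-1: output 1 ✗
  G3 stuck-at-0: output 0 ✓
  G3 stuck-at-1: output 1 ✗
  G4 stuck-at-0: output 0 ✓
  G4 stuck-at-1: output 1 ✗
Consistent faults: {G1 stuck-at-0, G3 stuck-at-0, G4 stuck-at-0} — 3 in all.

3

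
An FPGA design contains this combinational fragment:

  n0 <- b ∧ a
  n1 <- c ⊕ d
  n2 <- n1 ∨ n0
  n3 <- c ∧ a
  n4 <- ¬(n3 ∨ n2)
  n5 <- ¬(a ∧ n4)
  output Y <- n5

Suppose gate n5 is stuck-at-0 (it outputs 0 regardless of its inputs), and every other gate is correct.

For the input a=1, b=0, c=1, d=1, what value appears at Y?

0

Propagate with n5 forced: n0=0, n1=0, n2=0, n3=1, n4=0, n5=0 [stuck-at-0].
So Y = 0. (Without the fault it would be 1.)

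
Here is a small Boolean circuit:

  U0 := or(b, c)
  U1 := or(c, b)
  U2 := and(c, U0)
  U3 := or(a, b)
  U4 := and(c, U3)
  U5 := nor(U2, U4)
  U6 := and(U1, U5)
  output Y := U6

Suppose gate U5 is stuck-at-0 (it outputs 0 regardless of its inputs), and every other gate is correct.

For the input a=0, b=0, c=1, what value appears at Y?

Propagate with U5 forced: U0=1, U1=1, U2=1, U3=0, U4=0, U5=0 [stuck-at-0], U6=0.
So Y = 0. (Same as the fault-free value — the fault is masked on this input.)

0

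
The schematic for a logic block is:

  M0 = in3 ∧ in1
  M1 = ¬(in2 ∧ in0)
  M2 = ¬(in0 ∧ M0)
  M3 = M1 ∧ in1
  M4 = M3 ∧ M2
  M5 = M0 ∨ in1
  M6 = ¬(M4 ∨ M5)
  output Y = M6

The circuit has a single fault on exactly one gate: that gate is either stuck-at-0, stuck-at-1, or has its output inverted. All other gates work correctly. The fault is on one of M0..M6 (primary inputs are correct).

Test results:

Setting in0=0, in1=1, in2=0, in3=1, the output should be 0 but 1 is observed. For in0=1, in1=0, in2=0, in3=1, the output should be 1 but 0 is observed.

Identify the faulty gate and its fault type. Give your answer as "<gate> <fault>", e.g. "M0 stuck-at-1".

M6 inverted output

Fault-free values for test 1 (in0=0, in1=1, in2=0, in3=1): M0=1, M1=1, M2=1, M3=1, M4=1, M5=1, M6=0, giving Y=0. Observed 1.
Test 1: faults giving observed 1 are {M6 stuck-at-1, M6 inverted output}.
Test 2 (in0=1, in1=0, in2=0, in3=1): fault-free M0=0, M1=1, M2=1, M3=0, M4=0, M5=0, M6=1 → 1; observed 0. Eliminates M6 stuck-at-1.
Only M6 inverted output is consistent with every test.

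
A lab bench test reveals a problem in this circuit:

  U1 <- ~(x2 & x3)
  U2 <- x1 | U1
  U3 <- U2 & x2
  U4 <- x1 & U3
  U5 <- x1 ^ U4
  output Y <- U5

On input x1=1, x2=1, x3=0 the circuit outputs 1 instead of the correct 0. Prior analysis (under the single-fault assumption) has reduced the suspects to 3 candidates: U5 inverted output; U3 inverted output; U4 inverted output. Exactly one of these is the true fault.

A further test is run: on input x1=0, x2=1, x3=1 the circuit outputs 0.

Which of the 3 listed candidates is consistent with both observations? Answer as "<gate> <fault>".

U3 inverted output

Evaluate each candidate on input x1=0, x2=1, x3=1:
  U5 inverted output: U1=0, U2=0, U3=0, U4=0, U5=1 [inverted output] → 1 — eliminated
  U3 inverted output: U1=0, U2=0, U3=1 [inverted output], U4=0, U5=0 → 0 — matches
  U4 inverted output: U1=0, U2=0, U3=0, U4=1 [inverted output], U5=1 → 1 — eliminated
Only U3 inverted output reproduces the observed 0.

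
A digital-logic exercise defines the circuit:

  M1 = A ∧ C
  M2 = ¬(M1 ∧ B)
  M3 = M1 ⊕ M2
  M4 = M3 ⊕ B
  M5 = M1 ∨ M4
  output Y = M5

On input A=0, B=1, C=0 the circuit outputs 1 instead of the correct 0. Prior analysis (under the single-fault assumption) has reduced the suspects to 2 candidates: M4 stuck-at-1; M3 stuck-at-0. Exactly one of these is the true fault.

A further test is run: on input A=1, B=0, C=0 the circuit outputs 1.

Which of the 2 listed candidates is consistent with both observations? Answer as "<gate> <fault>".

M4 stuck-at-1

Evaluate each candidate on input A=1, B=0, C=0:
  M4 stuck-at-1: M1=0, M2=1, M3=1, M4=1 [stuck-at-1], M5=1 → 1 — matches
  M3 stuck-at-0: M1=0, M2=1, M3=0 [stuck-at-0], M4=0, M5=0 → 0 — eliminated
Only M4 stuck-at-1 reproduces the observed 1.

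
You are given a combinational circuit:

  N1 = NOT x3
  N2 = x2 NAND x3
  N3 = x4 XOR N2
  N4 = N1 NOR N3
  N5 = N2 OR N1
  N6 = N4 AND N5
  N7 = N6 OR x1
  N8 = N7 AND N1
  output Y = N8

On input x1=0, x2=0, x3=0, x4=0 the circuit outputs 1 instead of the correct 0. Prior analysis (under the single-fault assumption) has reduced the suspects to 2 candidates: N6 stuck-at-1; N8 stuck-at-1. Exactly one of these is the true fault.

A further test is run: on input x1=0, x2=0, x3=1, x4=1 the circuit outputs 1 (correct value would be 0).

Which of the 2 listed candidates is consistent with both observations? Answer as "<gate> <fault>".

N8 stuck-at-1

Evaluate each candidate on input x1=0, x2=0, x3=1, x4=1:
  N6 stuck-at-1: N1=0, N2=1, N3=0, N4=1, N5=1, N6=1 [stuck-at-1], N7=1, N8=0 → 0 — eliminated
  N8 stuck-at-1: N1=0, N2=1, N3=0, N4=1, N5=1, N6=1, N7=1, N8=1 [stuck-at-1] → 1 — matches
Only N8 stuck-at-1 reproduces the observed 1.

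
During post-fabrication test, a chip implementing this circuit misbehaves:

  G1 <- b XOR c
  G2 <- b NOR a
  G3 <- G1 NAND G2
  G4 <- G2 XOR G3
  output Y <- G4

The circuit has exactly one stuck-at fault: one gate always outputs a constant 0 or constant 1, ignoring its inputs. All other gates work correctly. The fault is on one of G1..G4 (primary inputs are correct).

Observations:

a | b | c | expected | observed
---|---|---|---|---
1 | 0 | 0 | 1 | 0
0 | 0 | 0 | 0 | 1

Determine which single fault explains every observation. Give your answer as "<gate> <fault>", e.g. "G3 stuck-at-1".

Fault-free values for test 1 (a=1, b=0, c=0): G1=0, G2=0, G3=1, G4=1, giving Y=1. Observed 0.
Test 1: faults giving observed 0 are {G2 stuck-at-1, G3 stuck-at-0, G4 stuck-at-0}.
Test 2 (a=0, b=0, c=0): fault-free G1=0, G2=1, G3=1, G4=0 → 0; observed 1. Eliminates G2 stuck-at-1, G4 stuck-at-0.
Only G3 stuck-at-0 is consistent with every test.

G3 stuck-at-0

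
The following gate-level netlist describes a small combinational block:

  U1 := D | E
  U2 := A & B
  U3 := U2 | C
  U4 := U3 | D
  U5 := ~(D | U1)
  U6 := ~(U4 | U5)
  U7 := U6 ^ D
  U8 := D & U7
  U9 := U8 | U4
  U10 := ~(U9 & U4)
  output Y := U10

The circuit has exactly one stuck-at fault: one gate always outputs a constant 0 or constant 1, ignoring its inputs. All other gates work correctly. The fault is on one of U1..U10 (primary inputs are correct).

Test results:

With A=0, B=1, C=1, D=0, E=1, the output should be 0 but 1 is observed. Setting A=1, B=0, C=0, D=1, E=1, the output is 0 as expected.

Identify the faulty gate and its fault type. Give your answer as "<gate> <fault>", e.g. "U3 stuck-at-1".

U3 stuck-at-0

Fault-free values for test 1 (A=0, B=1, C=1, D=0, E=1): U1=1, U2=0, U3=1, U4=1, U5=0, U6=0, U7=0, U8=0, U9=1, U10=0, giving Y=0. Observed 1.
Test 1: faults giving observed 1 are {U3 stuck-at-0, U4 stuck-at-0, U9 stuck-at-0, U10 stuck-at-1}.
Test 2 (A=1, B=0, C=0, D=1, E=1): fault-free U1=1, U2=0, U3=0, U4=1, U5=0, U6=0, U7=1, U8=1, U9=1, U10=0 → 0; observed 0. Eliminates U4 stuck-at-0, U9 stuck-at-0, U10 stuck-at-1.
Only U3 stuck-at-0 is consistent with every test.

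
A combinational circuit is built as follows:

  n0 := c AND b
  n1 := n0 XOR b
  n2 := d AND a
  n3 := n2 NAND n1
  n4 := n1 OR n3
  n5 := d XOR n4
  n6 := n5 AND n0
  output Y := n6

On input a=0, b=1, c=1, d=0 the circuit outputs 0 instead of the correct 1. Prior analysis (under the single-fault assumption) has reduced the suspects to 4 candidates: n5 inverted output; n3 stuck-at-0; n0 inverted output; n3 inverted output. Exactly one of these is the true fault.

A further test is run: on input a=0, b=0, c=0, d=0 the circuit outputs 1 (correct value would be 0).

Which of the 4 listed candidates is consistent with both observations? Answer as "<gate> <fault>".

n0 inverted output

Evaluate each candidate on input a=0, b=0, c=0, d=0:
  n5 inverted output: n0=0, n1=0, n2=0, n3=1, n4=1, n5=0 [inverted output], n6=0 → 0 — eliminated
  n3 stuck-at-0: n0=0, n1=0, n2=0, n3=0 [stuck-at-0], n4=0, n5=0, n6=0 → 0 — eliminated
  n0 inverted output: n0=1 [inverted output], n1=1, n2=0, n3=1, n4=1, n5=1, n6=1 → 1 — matches
  n3 inverted output: n0=0, n1=0, n2=0, n3=0 [inverted output], n4=0, n5=0, n6=0 → 0 — eliminated
Only n0 inverted output reproduces the observed 1.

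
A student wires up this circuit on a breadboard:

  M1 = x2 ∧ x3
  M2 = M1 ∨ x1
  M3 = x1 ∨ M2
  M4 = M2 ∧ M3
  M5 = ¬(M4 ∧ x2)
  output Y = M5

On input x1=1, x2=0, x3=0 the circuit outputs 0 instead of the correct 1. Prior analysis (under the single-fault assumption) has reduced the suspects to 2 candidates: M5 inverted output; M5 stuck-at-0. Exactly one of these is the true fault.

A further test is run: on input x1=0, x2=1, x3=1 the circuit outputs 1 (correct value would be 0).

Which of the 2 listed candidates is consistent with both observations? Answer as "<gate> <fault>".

Evaluate each candidate on input x1=0, x2=1, x3=1:
  M5 inverted output: M1=1, M2=1, M3=1, M4=1, M5=1 [inverted output] → 1 — matches
  M5 stuck-at-0: M1=1, M2=1, M3=1, M4=1, M5=0 [stuck-at-0] → 0 — eliminated
Only M5 inverted output reproduces the observed 1.

M5 inverted output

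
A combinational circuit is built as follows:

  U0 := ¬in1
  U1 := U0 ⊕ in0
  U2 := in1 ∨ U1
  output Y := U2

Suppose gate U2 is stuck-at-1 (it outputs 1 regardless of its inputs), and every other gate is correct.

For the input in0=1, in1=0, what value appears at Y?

1

Propagate with U2 forced: U0=1, U1=0, U2=1 [stuck-at-1].
So Y = 1. (Without the fault it would be 0.)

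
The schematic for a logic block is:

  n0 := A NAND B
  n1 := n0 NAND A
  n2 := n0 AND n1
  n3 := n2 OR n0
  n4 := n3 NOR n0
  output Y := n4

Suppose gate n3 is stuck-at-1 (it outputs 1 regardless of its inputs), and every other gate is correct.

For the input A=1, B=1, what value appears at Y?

Propagate with n3 forced: n0=0, n1=1, n2=0, n3=1 [stuck-at-1], n4=0.
So Y = 0. (Without the fault it would be 1.)

0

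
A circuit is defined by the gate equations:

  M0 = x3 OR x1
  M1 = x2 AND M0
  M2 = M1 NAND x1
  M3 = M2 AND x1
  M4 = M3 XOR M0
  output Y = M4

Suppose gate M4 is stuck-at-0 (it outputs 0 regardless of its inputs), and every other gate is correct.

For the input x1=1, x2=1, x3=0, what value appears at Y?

0

Propagate with M4 forced: M0=1, M1=1, M2=0, M3=0, M4=0 [stuck-at-0].
So Y = 0. (Without the fault it would be 1.)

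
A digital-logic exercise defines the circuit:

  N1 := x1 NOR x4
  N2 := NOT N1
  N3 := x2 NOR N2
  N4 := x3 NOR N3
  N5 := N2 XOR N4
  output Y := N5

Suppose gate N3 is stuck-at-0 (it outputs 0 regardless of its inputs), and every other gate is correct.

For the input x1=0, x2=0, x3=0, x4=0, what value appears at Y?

Propagate with N3 forced: N1=1, N2=0, N3=0 [stuck-at-0], N4=1, N5=1.
So Y = 1. (Without the fault it would be 0.)

1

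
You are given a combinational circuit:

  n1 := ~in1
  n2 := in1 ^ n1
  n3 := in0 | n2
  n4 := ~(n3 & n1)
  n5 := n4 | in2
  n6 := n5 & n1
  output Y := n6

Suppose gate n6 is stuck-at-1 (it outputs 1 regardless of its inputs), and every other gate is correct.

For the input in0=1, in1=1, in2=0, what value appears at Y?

1

Propagate with n6 forced: n1=0, n2=1, n3=1, n4=1, n5=1, n6=1 [stuck-at-1].
So Y = 1. (Without the fault it would be 0.)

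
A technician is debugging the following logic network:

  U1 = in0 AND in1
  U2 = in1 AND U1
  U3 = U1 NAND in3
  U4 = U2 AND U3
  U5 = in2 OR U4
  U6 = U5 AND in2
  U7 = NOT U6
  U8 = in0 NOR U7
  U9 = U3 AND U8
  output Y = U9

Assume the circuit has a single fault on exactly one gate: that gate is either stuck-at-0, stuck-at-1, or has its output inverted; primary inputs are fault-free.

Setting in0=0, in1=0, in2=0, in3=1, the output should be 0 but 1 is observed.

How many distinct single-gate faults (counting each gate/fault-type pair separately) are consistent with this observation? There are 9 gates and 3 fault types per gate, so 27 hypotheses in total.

8

Fault-free: U1=0, U2=0, U3=1, U4=0, U5=0, U6=0, U7=1, U8=0, U9=0 → 0. Observed 1.
  U1: none of the 3 fault types match ✗
  U2: none of the 3 fault types match ✗
  U3: none of the 3 fault types match ✗
  U4: none of the 3 fault types match ✗
  U5: none of the 3 fault types match ✗
  U6: stuck-at-1, inverted output ✓; others ✗
  U7: stuck-at-0, inverted output ✓; others ✗
  U8: stuck-at-1, inverted output ✓; others ✗
  U9: stuck-at-1, inverted output ✓; others ✗
Consistent faults: {U6 stuck-at-1, U6 inverted output, U7 stuck-at-0, U7 inverted output, U8 stuck-at-1, U8 inverted output, U9 stuck-at-1, U9 inverted output} — 8 in all.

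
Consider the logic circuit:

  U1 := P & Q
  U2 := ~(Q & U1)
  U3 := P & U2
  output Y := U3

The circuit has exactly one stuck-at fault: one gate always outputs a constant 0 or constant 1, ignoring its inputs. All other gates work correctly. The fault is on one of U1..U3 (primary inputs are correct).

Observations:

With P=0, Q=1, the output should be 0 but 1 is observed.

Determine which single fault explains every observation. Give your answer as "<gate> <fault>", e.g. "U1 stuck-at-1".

Fault-free values for test 1 (P=0, Q=1): U1=0, U2=1, U3=0, giving Y=0. Observed 1.
Test 1: faults giving observed 1 are {U3 stuck-at-1}.
Only U3 stuck-at-1 is consistent with every test.

U3 stuck-at-1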